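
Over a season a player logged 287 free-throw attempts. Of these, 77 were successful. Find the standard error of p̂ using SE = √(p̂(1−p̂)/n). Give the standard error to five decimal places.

p̂ = 77/287 = 0.26829.
p̂(1−p̂) = 0.26829·0.73171 = 0.196310.
SE = √(0.196310/287) = 0.02615.

SE = 0.02615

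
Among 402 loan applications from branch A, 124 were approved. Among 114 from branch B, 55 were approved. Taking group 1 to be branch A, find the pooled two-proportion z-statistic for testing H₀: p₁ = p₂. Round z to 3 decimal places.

Sample proportions: p̂₁ = 124/402 = 0.30846 and p̂₂ = 55/114 = 0.48246.
Pooling: p̂ = 179/516 = 0.34690.
Pooled SE = √[0.2265602·0.01125949] ≈ 0.050507.
z = -0.17400/0.050507 = -3.445.

z = -3.445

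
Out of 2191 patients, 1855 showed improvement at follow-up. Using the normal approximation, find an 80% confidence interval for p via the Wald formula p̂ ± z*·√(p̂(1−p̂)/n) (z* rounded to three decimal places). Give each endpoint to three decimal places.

The sample proportion is 1855/2191 = 0.84665.
Standard error of p̂: √(0.129837/2191) = √0.000059259 = 0.007698.
The 80% critical value is z* = 1.282.
Margin of error: 1.282 × 0.007698 = 0.00987.
CI: 0.84665 ± 0.00987 = (0.837, 0.857).

(0.837, 0.857)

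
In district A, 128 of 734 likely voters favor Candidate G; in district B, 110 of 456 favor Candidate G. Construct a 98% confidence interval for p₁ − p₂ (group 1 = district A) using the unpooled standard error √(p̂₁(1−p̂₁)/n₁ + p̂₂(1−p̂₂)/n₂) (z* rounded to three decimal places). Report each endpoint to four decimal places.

p̂₁ = 128/734 = 0.17439, p̂₂ = 110/456 = 0.24123; p̂₁ − p̂₂ = -0.06684.
SE = √(0.000196153 + 0.000401397) = √0.000597550 = 0.024445.
The 98% critical value is z* = 2.326. Margin = 2.326·0.024445 = 0.05686.
Interval: -0.06684 ± 0.05686 → (-0.1237, -0.0100).

(-0.1237, -0.0100)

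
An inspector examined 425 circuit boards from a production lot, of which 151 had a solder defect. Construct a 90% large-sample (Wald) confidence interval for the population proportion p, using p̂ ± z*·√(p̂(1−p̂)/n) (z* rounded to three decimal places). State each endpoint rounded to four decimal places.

(0.3171, 0.3935)

Sample proportion p̂ = 151/425 = 0.35529.
SE(p̂) = √(0.35529·0.64471/425) = 0.023216.
The 90% critical value is z* = 1.645.
Margin of error: 1.645 × 0.023216 = 0.03819.
So the interval runs from 0.3171 to 0.3935.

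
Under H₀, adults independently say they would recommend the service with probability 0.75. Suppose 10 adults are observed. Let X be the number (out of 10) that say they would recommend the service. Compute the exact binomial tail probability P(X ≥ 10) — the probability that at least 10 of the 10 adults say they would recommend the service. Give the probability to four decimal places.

X is binomial with n = 10 and p = 0.75.
P(X ≥ 10) = C(10,10)·0.75^10·0.25^0.
= 0.056314 = 0.0563.

P = 0.0563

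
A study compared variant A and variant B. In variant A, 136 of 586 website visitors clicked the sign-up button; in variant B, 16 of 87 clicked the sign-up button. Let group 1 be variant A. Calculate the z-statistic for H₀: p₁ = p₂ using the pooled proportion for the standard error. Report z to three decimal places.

p̂₁ = 136/586 = 0.23208, p̂₂ = 16/87 = 0.18391.
Pooled p̂ = (136+16)/(586+87) = 152/673 = 0.22585.
SE = √[p̂(1−p̂)(1/n₁+1/n₂)] = √[0.22585·0.77415·(1/586+1/87)] ≈ 0.048042.
z = (p̂₁ − p̂₂)/SE = (0.23208 − 0.18391)/0.048042 = 0.04817/0.048042 = 1.003.

z = 1.003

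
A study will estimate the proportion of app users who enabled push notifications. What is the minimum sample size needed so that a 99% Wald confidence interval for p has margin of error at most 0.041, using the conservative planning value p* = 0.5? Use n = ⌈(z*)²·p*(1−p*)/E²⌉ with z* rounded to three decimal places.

n = 987

z* = 2.576 at the 99% level.
p*(1−p*) = 0.2500.
Required n before rounding: 6.635776 × 0.2500 / 0.041² = 986.879.
Rounding up, n = 987.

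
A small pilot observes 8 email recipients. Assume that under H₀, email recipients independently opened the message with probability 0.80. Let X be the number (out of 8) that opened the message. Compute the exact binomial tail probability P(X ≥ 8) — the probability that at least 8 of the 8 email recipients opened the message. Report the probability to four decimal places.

X ~ Binomial(n=8, p=0.80).
P(X ≥ 8) = C(8,8)·0.80^8·0.20^0.
= 0.167772 = 0.1678.

P = 0.1678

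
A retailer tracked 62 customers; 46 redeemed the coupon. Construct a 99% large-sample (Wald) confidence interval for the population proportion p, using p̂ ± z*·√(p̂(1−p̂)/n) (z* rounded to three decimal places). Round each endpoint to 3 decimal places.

Sample proportion p̂ = 46/62 = 0.74194.
SE(p̂) = √(0.74194·0.25806/62) = 0.055571.
z* = 2.576 at the 99% level.
Margin = 2.576·0.055571 = 0.14315.
CI: 0.74194 ± 0.14315 = (0.599, 0.885).

(0.599, 0.885)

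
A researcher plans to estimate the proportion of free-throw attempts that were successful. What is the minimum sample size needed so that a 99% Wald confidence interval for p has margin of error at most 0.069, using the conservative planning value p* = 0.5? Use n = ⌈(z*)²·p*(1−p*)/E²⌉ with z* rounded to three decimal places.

n = 349

For 99% confidence, z* = 2.576.
p*(1−p*) = 0.50·0.50 = 0.2500.
(z*)²·p*(1−p*)/E² = 6.635776·0.2500/0.004761 = 348.444.
⌈348.444⌉ = 349.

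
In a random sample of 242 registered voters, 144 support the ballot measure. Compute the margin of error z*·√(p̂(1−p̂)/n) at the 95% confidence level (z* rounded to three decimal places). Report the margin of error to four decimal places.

Sample proportion p̂ = 144/242 = 0.59504.
SE = √(p̂(1−p̂)/n) = √(0.240967/242) = 0.031555.
z* = 1.960 at the 95% level.
ME = 1.960·0.031555 = 0.0618.

ME = 0.0618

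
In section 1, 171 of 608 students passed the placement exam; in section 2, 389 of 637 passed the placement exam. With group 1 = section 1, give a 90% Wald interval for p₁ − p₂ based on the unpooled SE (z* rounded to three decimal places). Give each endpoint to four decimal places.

(-0.3731, -0.2857)

p̂₁ = 171/608 = 0.28125, p̂₂ = 389/637 = 0.61068; p̂₁ − p̂₂ = -0.32943.
Unpooled SE = √(p̂₁(1−p̂₁)/n₁ + p̂₂(1−p̂₂)/n₂) = √(0.000332481 + 0.000373236) = 0.026565.
For 90% confidence, z* = 1.645. Margin = 1.645·0.026565 = 0.04370.
So the interval runs from -0.3731 to -0.2857.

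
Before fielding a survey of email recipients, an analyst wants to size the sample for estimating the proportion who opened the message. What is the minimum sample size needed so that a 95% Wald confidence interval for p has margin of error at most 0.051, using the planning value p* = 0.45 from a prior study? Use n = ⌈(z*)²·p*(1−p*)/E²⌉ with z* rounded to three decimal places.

n = 366

The 95% critical value is z* = 1.960.
p*(1−p*) = 0.45·0.55 = 0.2475.
(z*)²·p*(1−p*)/E² = 3.841600·0.2475/0.002601 = 365.550.
Rounding up, n = 366.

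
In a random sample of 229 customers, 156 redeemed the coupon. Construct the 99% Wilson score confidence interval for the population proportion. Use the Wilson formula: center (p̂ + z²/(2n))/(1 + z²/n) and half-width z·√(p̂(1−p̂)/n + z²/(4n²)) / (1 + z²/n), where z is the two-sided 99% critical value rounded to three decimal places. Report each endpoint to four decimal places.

p̂ = 156/229 = 0.68122; z = 2.576, so z² = 6.635776.
1 + z²/n = 1.028977.
Adjusted center: (0.68122 + z²/(2n))/1.028977 = 0.67612.
Radicand: p̂(1−p̂)/n + z²/(4n²) = 0.000948290 + 0.000031634 = 0.000979924.
Half-width = z·√(radicand)/denom = 2.576·0.031304/1.028977 = 0.07837.
So the interval runs from 0.5978 to 0.7545.

(0.5978, 0.7545)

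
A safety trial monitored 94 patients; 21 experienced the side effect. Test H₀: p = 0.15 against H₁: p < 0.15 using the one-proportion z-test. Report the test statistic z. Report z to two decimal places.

Sample proportion p̂ = 21/94 = 0.22340.
SE₀ = √(0.15·0.85/94) = 0.036829.
Test statistic: z = 0.07340/0.036829 = 1.99.

z = 1.99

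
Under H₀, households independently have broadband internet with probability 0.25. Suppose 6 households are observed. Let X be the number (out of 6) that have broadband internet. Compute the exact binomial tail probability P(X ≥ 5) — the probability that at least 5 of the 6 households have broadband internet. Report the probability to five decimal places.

P = 0.00464

X is binomial with n = 6 and p = 0.25.
P(X ≥ 5) = C(6,5)·0.25^5·0.75^1 + C(6,6)·0.25^6·0.75^0.
= 0.004395 + 0.000244 = 0.00464.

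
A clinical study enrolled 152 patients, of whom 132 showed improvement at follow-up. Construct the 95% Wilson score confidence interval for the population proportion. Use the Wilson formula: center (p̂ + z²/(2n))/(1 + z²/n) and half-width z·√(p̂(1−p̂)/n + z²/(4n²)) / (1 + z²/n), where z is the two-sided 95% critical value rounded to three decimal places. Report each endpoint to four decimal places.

(0.8055, 0.9132)

Here p̂ = 132/152 = 0.86842 and z = 1.960 (z² = 3.841600).
Denominator 1 + z²/n = 1 + 3.841600/152 = 1.025274.
Center = (0.86842 + 0.012637)/1.025274 = 0.85934.
Radicand: p̂(1−p̂)/n + z²/(4n²) = 0.000751750 + 0.000041569 = 0.000793319.
Half-width = z·√(radicand)/denom = 1.960·0.028166/1.025274 = 0.05384.
So the interval runs from 0.8055 to 0.9132.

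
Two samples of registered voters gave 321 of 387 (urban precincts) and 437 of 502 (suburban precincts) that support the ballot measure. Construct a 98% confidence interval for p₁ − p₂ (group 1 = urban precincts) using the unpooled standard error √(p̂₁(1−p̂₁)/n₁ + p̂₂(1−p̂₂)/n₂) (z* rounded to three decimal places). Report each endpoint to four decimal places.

p̂₁ = 0.82946, p̂₂ = 0.87052, so the observed difference is -0.04106.
SE = √(0.000365524 + 0.000224535) = √0.000590059 = 0.024291.
z* = 2.326 at the 98% level. Margin of error = 0.05650.
Interval: -0.04106 ± 0.05650 → (-0.0976, 0.0154).

(-0.0976, 0.0154)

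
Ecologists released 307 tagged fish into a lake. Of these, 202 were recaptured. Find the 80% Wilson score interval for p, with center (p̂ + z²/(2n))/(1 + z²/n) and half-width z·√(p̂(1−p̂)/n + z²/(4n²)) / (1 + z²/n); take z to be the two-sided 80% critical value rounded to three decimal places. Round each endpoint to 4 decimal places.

(0.6225, 0.6918)

p̂ = 202/307 = 0.65798; z = 1.282, so z² = 1.643524.
Denominator 1 + z²/n = 1 + 1.643524/307 = 1.005353.
Adjusted center: (0.65798 + z²/(2n))/1.005353 = 0.65714.
Radicand: p̂(1−p̂)/n + z²/(4n²) = 0.000733036 + 0.000004360 = 0.000737396.
Half-width = z·√(radicand)/denom = 1.282·0.027155/1.005353 = 0.03463.
Interval: 0.65714 ± 0.03463 → (0.6225, 0.6918).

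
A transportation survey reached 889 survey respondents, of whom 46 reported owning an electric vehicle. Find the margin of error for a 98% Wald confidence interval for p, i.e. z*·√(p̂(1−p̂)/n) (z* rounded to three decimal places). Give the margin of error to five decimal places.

ME = 0.01728

p̂ = 46/889 = 0.05174.
Standard error of p̂: √(0.049066/889) = √0.000055193 = 0.007429.
The 98% critical value is z* = 2.326.
Margin of error = z*·SE = 2.326 × 0.007429 = 0.01728.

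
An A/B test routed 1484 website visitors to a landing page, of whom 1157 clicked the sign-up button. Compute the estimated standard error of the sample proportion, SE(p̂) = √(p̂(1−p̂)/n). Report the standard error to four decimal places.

The sample proportion is 1157/1484 = 0.77965.
p̂(1−p̂) = 0.77965·0.22035 = 0.171796.
SE = √(0.171796/1484) = √0.000115765 = 0.0108.

SE = 0.0108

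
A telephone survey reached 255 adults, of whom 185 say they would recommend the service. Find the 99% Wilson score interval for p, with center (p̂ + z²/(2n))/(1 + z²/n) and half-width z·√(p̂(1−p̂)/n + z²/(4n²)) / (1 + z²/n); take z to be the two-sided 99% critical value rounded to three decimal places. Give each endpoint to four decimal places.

(0.6485, 0.7911)

p̂ = 185/255 = 0.72549; z = 2.576, so z² = 6.635776.
1 + z²/n = 1.026023.
Center = (0.72549 + 0.013011)/1.026023 = 0.71977.
Radicand: p̂(1−p̂)/n + z²/(4n²) = 0.000780997 + 0.000025512 = 0.000806509.
Half-width = z·√(radicand)/denom = 2.576·0.028399/1.026023 = 0.07130.
Interval: 0.71977 ± 0.07130 → (0.6485, 0.7911).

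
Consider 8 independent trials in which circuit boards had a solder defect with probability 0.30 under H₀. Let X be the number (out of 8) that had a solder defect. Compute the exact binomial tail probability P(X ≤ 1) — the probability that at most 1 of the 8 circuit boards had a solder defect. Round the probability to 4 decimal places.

P = 0.2553

X ~ Binomial(n=8, p=0.30).
P(X ≤ 1) = C(8,0)·0.30^0·0.70^8 + C(8,1)·0.30^1·0.70^7.
= 0.057648 + 0.197650 = 0.2553.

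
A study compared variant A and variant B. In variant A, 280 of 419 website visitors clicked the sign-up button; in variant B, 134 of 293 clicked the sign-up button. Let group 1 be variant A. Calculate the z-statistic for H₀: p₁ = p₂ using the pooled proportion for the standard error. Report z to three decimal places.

z = 5.614

Sample proportions: p̂₁ = 280/419 = 0.66826 and p̂₂ = 134/293 = 0.45734.
Pooled p̂ = (280+134)/(419+293) = 414/712 = 0.58146.
SE = √[p̂(1−p̂)(1/n₁+1/n₂)] = √[0.58146·0.41854·(1/419+1/293)] ≈ 0.037569.
z = 0.21092/0.037569 = 5.614.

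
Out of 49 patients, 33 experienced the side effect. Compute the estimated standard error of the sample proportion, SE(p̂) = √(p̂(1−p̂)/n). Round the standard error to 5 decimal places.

SE = 0.06699

The sample proportion is 33/49 = 0.67347.
p̂(1−p̂) = 0.67347·0.32653 = 0.219908.
Dividing by n and taking the root: √0.004487918 = 0.06699.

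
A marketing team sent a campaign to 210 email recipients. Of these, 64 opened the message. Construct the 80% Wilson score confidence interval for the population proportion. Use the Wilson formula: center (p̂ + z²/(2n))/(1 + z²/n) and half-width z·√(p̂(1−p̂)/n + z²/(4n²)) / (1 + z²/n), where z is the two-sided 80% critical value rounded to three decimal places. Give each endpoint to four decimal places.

p̂ = 64/210 = 0.30476; z = 1.282, so z² = 1.643524.
1 + z²/n = 1.007826.
Adjusted center: (0.30476 + z²/(2n))/1.007826 = 0.30628.
Radicand: p̂(1−p̂)/n + z²/(4n²) = 0.001008962 + 0.000009317 = 0.001018279.
Half-width = 1.282·√0.001018279/1.007826 = 0.04059.
Interval: 0.30628 ± 0.04059 → (0.2657, 0.3469).

(0.2657, 0.3469)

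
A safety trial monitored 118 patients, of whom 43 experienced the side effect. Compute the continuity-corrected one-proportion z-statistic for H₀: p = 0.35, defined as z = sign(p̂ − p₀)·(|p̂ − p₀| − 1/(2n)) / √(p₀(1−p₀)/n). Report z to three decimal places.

The sample proportion is 43/118 = 0.36441. p̂ − p₀ = 0.014407.
Continuity correction 1/(2n) = 1/236 = 0.004237.
Corrected numerator: |0.014407| − 0.004237 = 0.010170.
SE₀ = √(0.35·0.65/118) = 0.043909.
z = +0.010170/0.043909 = 0.232.

z = 0.232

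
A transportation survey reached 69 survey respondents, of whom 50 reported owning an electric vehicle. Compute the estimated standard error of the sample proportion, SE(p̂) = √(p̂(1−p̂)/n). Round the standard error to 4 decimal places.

The sample proportion is 50/69 = 0.72464.
p̂(1−p̂) = 0.199537.
SE = √(0.199537/69) = √0.002891841 = 0.0538.

SE = 0.0538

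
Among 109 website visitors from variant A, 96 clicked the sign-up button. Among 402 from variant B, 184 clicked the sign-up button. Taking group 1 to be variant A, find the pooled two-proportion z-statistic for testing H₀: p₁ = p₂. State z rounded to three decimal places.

z = 7.871

p̂₁ = 96/109 = 0.88073, p̂₂ = 184/402 = 0.45771.
Pooling: p̂ = 280/511 = 0.54795.
Pooled SE = √[0.2477013·0.01166187] ≈ 0.053746.
z = (p̂₁ − p̂₂)/SE = (0.88073 − 0.45771)/0.053746 = 0.42302/0.053746 = 7.871.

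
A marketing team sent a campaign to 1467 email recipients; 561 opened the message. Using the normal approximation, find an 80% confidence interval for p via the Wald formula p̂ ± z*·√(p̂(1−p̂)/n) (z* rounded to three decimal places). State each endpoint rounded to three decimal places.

With x = 561 successes in n = 1467, p̂ = 0.38241.
SE = √(p̂(1−p̂)/n) = √(0.236173/1467) = 0.012688.
z* = 1.282 at the 80% level.
Margin of error: 1.282 × 0.012688 = 0.01627.
CI: 0.38241 ± 0.01627 = (0.366, 0.399).

(0.366, 0.399)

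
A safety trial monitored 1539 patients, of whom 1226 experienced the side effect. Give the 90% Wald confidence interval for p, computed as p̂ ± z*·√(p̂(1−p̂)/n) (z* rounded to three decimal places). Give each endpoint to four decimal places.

Sample proportion p̂ = 1226/1539 = 0.79662.
SE = √(p̂(1−p̂)/n) = √(0.162016/1539) = 0.010260.
The 90% critical value is z* = 1.645.
Margin of error: 1.645 × 0.010260 = 0.01688.
CI: 0.79662 ± 0.01688 = (0.7797, 0.8135).

(0.7797, 0.8135)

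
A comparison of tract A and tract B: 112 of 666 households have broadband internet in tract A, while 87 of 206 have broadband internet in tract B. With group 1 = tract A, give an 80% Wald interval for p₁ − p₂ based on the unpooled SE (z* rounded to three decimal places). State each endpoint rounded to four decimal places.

p̂₁ = 112/666 = 0.16817, p̂₂ = 87/206 = 0.42233; p̂₁ − p̂₂ = -0.25416.
Unpooled SE = √(p̂₁(1−p̂₁)/n₁ + p̂₂(1−p̂₂)/n₂) = √(0.000210041 + 0.001184308) = 0.037341.
The 80% critical value is z* = 1.282. Margin = 1.282·0.037341 = 0.04787.
CI: -0.25416 ± 0.04787 = (-0.3020, -0.2063).

(-0.3020, -0.2063)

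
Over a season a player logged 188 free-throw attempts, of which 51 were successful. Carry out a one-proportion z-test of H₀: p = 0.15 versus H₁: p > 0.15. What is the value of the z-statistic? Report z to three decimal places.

The sample proportion is 51/188 = 0.27128.
SE₀ = √(0.15·0.85/188) = 0.026042.
z = (p̂ − p₀)/SE = (0.27128 − 0.15)/0.026042 = 4.657.

z = 4.657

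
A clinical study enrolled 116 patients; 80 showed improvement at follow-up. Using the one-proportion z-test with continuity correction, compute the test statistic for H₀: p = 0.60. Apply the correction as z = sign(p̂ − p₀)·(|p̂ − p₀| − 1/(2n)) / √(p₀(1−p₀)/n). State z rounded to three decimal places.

z = 1.876

p̂ = 80/116 = 0.68966. p̂ − p₀ = 0.089655.
1/(2n) = 0.004310.
Corrected numerator: |0.089655| − 0.004310 = 0.085345.
Null standard error: √(0.60·0.40/116) = √0.002068966 = 0.045486.
z = +0.085345/0.045486 = 1.876.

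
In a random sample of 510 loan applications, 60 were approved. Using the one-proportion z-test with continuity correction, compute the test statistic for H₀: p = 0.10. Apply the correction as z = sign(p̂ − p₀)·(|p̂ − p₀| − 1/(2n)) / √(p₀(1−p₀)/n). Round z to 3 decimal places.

z = 1.255

The sample proportion is 60/510 = 0.11765. p̂ − p₀ = 0.017647.
Continuity correction 1/(2n) = 1/1020 = 0.000980.
Corrected numerator: |0.017647| − 0.000980 = 0.016667.
SE₀ = √(0.10·0.90/510) = 0.013284.
z = (+)0.016667/0.013284 = 1.255.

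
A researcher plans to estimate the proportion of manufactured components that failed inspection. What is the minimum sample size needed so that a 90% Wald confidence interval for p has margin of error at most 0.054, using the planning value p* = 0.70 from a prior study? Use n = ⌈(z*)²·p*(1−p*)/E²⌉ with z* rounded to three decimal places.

The 90% critical value is z* = 1.645.
p*(1−p*) = 0.2100.
Required n before rounding: 2.706025 × 0.2100 / 0.054² = 194.878.
⌈194.878⌉ = 195.

n = 195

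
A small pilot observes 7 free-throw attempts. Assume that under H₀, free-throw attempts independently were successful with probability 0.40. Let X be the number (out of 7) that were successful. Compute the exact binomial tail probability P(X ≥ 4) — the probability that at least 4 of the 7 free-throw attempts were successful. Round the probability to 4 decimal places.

P = 0.2898

X is binomial with n = 7 and p = 0.40.
P(X ≥ 4) = C(7,4)·0.40^4·0.60^3 + C(7,5)·0.40^5·0.60^2 + C(7,6)·0.40^6·0.60^1 + C(7,7)·0.40^7·0.60^0.
= 0.193536 + 0.077414 + 0.017203 + 0.001638 = 0.2898.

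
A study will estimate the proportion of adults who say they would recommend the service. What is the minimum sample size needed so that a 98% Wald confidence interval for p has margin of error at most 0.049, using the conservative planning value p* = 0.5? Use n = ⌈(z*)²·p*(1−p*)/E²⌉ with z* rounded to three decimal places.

z* = 2.326 at the 98% level.
p*(1−p*) = 0.50·0.50 = 0.2500.
Required n before rounding: 5.410276 × 0.2500 / 0.049² = 563.336.
Rounding up, n = 564.

n = 564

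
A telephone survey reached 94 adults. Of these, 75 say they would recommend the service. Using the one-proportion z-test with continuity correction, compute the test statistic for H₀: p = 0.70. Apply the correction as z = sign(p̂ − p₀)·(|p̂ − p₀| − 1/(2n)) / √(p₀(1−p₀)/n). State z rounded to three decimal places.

z = 1.958

The sample proportion is 75/94 = 0.79787. p̂ − p₀ = 0.097872.
Continuity correction 1/(2n) = 1/188 = 0.005319.
Corrected numerator: |0.097872| − 0.005319 = 0.092553.
Null standard error: √(0.70·0.30/94) = √0.002234043 = 0.047266.
z = (+)0.092553/0.047266 = 1.958.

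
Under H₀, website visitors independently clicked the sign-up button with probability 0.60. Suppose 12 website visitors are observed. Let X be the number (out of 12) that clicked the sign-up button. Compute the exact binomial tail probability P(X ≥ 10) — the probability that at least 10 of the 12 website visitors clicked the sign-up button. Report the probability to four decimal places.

X is binomial with n = 12 and p = 0.60.
P(X ≥ 10) = C(12,10)·0.60^10·0.40^2 + C(12,11)·0.60^11·0.40^1 + C(12,12)·0.60^12·0.40^0.
= 0.063852 + 0.017414 + 0.002177 = 0.0834.

P = 0.0834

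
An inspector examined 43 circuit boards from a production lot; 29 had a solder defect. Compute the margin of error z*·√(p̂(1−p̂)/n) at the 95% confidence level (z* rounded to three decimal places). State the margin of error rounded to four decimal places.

Sample proportion p̂ = 29/43 = 0.67442.
Standard error of p̂: √(0.219578/43) = √0.005106469 = 0.071460.
For 95% confidence, z* = 1.960.
Margin of error = z*·SE = 1.960 × 0.071460 = 0.1401.

ME = 0.1401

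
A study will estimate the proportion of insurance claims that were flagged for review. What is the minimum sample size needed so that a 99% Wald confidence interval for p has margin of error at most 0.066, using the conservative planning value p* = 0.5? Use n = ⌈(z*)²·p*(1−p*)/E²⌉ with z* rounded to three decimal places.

n = 381

For 99% confidence, z* = 2.576.
p*(1−p*) = 0.50·0.50 = 0.2500.
(z*)²·p*(1−p*)/E² = 6.635776·0.2500/0.004356 = 380.841.
⌈380.841⌉ = 381.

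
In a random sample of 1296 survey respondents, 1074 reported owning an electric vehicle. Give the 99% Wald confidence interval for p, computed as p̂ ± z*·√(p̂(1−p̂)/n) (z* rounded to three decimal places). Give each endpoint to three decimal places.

(0.802, 0.856)

With x = 1074 successes in n = 1296, p̂ = 0.82870.
Standard error of p̂: √(0.141954/1296) = √0.000109532 = 0.010466.
For 99% confidence, z* = 2.576.
Margin = 2.576·0.010466 = 0.02696.
So the interval runs from 0.802 to 0.856.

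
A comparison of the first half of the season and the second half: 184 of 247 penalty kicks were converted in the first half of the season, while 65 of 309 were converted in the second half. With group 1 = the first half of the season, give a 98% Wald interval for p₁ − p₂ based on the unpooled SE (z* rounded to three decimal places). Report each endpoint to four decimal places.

p̂₁ = 0.74494, p̂₂ = 0.21036, so the observed difference is 0.53458.
SE = √(0.000769250 + 0.000537561) = √0.001306811 = 0.036150.
The 98% critical value is z* = 2.326. Margin of error = 0.08408.
CI: 0.53458 ± 0.08408 = (0.4505, 0.6187).

(0.4505, 0.6187)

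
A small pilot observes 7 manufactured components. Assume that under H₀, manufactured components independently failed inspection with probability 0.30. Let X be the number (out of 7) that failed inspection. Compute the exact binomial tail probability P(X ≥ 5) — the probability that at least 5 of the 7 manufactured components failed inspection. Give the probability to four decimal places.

X is binomial with n = 7 and p = 0.30.
P(X ≥ 5) = C(7,5)·0.30^5·0.70^2 + C(7,6)·0.30^6·0.70^1 + C(7,7)·0.30^7·0.70^0.
= 0.025005 + 0.003572 + 0.000219 = 0.0288.

P = 0.0288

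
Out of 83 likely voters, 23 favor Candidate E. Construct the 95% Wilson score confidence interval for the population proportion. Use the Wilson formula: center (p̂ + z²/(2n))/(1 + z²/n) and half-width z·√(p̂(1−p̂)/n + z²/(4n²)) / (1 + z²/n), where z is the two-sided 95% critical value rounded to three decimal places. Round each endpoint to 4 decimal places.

(0.1923, 0.3816)

p̂ = 23/83 = 0.27711; z = 1.960, so z² = 3.841600.
Denominator 1 + z²/n = 1 + 3.841600/83 = 1.046284.
Center = (0.27711 + 0.023142)/1.046284 = 0.28697.
Radicand: p̂(1−p̂)/n + z²/(4n²) = 0.002413486 + 0.000139411 = 0.002552897.
Half-width = z·√(radicand)/denom = 1.960·0.050526/1.046284 = 0.09465.
Interval: 0.28697 ± 0.09465 → (0.1923, 0.3816).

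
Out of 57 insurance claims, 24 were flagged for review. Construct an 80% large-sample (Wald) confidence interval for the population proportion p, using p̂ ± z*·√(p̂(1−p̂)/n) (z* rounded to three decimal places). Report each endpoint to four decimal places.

(0.3372, 0.5049)

With x = 24 successes in n = 57, p̂ = 0.42105.
SE(p̂) = √(0.42105·0.57895/57) = 0.065396.
The 80% critical value is z* = 1.282.
Margin of error: 1.282 × 0.065396 = 0.08384.
CI: 0.42105 ± 0.08384 = (0.3372, 0.5049).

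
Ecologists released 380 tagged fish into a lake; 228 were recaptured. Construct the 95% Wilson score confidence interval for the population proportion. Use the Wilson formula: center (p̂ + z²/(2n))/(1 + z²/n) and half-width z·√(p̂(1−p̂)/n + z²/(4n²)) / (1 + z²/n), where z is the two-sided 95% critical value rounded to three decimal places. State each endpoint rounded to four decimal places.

Here p̂ = 228/380 = 0.60000 and z = 1.960 (z² = 3.841600).
1 + z²/n = 1.010109.
Center = (0.60000 + 0.005055)/1.010109 = 0.59900.
Radicand: p̂(1−p̂)/n + z²/(4n²) = 0.000631579 + 0.000006651 = 0.000638230.
Half-width = 1.960·√0.000638230/1.010109 = 0.04902.
So the interval runs from 0.5500 to 0.6480.

(0.5500, 0.6480)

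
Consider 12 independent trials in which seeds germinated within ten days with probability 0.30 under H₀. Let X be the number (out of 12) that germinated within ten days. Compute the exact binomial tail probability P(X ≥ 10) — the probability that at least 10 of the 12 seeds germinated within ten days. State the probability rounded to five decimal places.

X is binomial with n = 12 and p = 0.30.
P(X ≥ 10) = C(12,10)·0.30^10·0.70^2 + C(12,11)·0.30^11·0.70^1 + C(12,12)·0.30^12·0.70^0.
= 0.000191 + 0.000015 + 0.000001 = 0.00021.

P = 0.00021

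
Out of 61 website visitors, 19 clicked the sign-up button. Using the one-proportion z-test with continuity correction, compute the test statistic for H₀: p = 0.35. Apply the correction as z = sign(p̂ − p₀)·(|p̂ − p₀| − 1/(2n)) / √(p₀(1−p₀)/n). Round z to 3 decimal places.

p̂ = 19/61 = 0.31148. p̂ − p₀ = -0.038525.
Continuity correction 1/(2n) = 1/122 = 0.008197.
Corrected numerator: |-0.038525| − 0.008197 = 0.030328.
Under H₀, SE = √(p₀(1−p₀)/n) = √(0.35·0.65/61) = √0.003729508 = 0.061070.
z = −0.030328/0.061070 = -0.497.

z = -0.497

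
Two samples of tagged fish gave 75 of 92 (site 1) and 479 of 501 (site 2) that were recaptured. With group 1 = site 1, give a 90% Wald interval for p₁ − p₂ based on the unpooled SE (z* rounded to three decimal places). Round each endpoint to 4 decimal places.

p̂₁ = 75/92 = 0.81522, p̂₂ = 479/501 = 0.95609; p̂₁ − p̂₂ = -0.14087.
SE = √(0.001637370 + 0.000083800) = √0.001721170 = 0.041487.
z* = 1.645 at the 90% level. Margin = 1.645·0.041487 = 0.06825.
So the interval runs from -0.2091 to -0.0726.

(-0.2091, -0.0726)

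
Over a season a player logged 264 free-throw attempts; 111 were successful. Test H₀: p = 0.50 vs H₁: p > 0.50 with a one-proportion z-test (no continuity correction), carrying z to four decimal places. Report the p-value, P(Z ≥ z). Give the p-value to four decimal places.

p̂ = 111/264 = 0.42045.
SE₀ = √(0.50·0.50/264) = 0.030773.
z = (p̂ − p₀)/SE = (111/264 − 0.50)/0.030773 ≈ -2.5849.
p-value = P(Z ≥ z) with z = -2.5849 → 0.9951.

p-value = 0.9951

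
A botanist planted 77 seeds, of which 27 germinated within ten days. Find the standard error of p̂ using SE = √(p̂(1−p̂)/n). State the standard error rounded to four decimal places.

SE = 0.0544

The sample proportion is 27/77 = 0.35065.
p̂(1−p̂) = 0.227695.
SE = √(0.227695/77) = √0.002957078 = 0.0544.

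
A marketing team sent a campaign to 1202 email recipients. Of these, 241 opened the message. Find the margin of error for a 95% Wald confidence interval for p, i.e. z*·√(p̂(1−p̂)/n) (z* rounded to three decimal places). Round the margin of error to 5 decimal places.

ME = 0.02263

p̂ = 241/1202 = 0.20050.
Standard error of p̂: √(0.160299/1202) = √0.000133360 = 0.011548.
For 95% confidence, z* = 1.960.
So ME = 0.02263.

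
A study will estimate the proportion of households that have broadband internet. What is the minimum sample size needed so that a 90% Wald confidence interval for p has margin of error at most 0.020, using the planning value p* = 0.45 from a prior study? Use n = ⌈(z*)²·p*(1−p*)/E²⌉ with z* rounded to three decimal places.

n = 1675

z* = 1.645 at the 90% level.
p*(1−p*) = 0.2475.
(z*)²·p*(1−p*)/E² = 2.706025·0.2475/0.000400 = 1674.353.
⌈1674.353⌉ = 1675.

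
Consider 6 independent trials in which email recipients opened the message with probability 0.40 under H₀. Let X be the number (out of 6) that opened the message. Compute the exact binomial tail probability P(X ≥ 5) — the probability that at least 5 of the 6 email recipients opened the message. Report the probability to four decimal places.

X ~ Binomial(n=6, p=0.40).
P(X ≥ 5) = C(6,5)·0.40^5·0.60^1 + C(6,6)·0.40^6·0.60^0.
= 0.036864 + 0.004096 = 0.0410.

P = 0.0410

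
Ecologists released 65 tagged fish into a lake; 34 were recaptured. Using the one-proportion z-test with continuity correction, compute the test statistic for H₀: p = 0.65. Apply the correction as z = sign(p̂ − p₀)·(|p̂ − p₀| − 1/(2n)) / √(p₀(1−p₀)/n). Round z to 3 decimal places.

p̂ = 34/65 = 0.52308. p̂ − p₀ = -0.126923.
Continuity correction 1/(2n) = 1/130 = 0.007692.
Corrected numerator: |-0.126923| − 0.007692 = 0.119231.
Under H₀, SE = √(p₀(1−p₀)/n) = √(0.65·0.35/65) = √0.003500000 = 0.059161.
z = −0.119231/0.059161 = -2.015.

z = -2.015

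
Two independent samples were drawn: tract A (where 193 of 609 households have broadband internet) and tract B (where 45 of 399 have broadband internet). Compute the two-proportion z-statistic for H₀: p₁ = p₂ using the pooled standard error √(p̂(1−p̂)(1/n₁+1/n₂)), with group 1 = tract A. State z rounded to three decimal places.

z = 7.463

p̂₁ = 193/609 = 0.31691, p̂₂ = 45/399 = 0.11278.
Pooling: p̂ = 238/1008 = 0.23611.
Pooled SE = √[0.1803627·0.00414830] ≈ 0.027353.
z = (p̂₁ − p̂₂)/SE = (0.31691 − 0.11278)/0.027353 = 0.20413/0.027353 = 7.463.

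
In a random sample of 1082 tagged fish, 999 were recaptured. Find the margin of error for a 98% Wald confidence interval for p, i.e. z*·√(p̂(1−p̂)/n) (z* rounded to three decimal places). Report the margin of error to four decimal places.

Sample proportion p̂ = 999/1082 = 0.92329.
SE(p̂) = √(0.92329·0.07671/1082) = 0.008091.
For 98% confidence, z* = 2.326.
Margin of error = z*·SE = 2.326 × 0.008091 = 0.0188.

ME = 0.0188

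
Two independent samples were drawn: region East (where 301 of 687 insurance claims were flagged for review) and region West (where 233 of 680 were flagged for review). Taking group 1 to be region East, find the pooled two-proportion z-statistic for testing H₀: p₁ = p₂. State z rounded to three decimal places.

Sample proportions: p̂₁ = 301/687 = 0.43814 and p̂₂ = 233/680 = 0.34265.
Pooled p̂ = (301+233)/(687+680) = 534/1367 = 0.39064.
SE = √[p̂(1−p̂)(1/n₁+1/n₂)] = √[0.39064·0.60936·(1/687+1/680)] ≈ 0.026392.
z = 0.09549/0.026392 = 3.618.

z = 3.618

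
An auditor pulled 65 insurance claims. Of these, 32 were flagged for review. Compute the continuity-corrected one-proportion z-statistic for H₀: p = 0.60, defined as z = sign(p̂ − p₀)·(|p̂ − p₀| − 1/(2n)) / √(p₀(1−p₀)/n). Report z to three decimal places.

z = -1.646

With x = 32 successes in n = 65, p̂ = 0.49231. p̂ − p₀ = -0.107692.
1/(2n) = 0.007692.
Corrected numerator: |-0.107692| − 0.007692 = 0.100000.
SE₀ = √(0.60·0.40/65) = 0.060764.
z = (−)0.100000/0.060764 = -1.646.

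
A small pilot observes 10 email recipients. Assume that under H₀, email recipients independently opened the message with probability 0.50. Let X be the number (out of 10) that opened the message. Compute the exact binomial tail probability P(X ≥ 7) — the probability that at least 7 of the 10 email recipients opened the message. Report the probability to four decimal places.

X ~ Binomial(n=10, p=0.50).
P(X ≥ 7) = C(10,7)·0.50^7·0.50^3 + C(10,8)·0.50^8·0.50^2 + C(10,9)·0.50^9·0.50^1 + C(10,10)·0.50^10·0.50^0.
= 0.117188 + 0.043945 + 0.009766 + 0.000977 = 0.1719.

P = 0.1719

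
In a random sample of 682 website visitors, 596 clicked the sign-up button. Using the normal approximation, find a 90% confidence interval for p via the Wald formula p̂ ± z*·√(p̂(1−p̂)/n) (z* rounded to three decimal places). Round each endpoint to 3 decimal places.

(0.853, 0.895)

With x = 596 successes in n = 682, p̂ = 0.87390.
SE(p̂) = √(0.87390·0.12610/682) = 0.012711.
z* = 1.645 at the 90% level.
Margin of error: 1.645 × 0.012711 = 0.02091.
So the interval runs from 0.853 to 0.895.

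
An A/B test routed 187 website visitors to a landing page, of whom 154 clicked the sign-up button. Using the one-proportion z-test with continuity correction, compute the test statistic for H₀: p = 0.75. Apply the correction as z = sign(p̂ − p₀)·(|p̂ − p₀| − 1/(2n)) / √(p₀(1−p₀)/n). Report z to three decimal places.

z = 2.238

p̂ = 154/187 = 0.82353. p̂ − p₀ = 0.073529.
1/(2n) = 0.002674.
Corrected numerator: |0.073529| − 0.002674 = 0.070855.
SE₀ = √(0.75·0.25/187) = 0.031665.
z = (+)0.070855/0.031665 = 2.238.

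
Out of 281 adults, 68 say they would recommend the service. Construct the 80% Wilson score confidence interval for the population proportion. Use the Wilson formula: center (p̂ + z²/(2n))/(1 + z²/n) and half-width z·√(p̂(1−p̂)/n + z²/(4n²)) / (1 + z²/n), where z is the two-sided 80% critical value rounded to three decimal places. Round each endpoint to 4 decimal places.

(0.2108, 0.2762)

p̂ = 68/281 = 0.24199; z = 1.282, so z² = 1.643524.
1 + z²/n = 1.005849.
Adjusted center: (0.24199 + z²/(2n))/1.005849 = 0.24349.
Radicand: p̂(1−p̂)/n + z²/(4n²) = 0.000652784 + 0.000005204 = 0.000657988.
Half-width = z·√(radicand)/denom = 1.282·0.025651/1.005849 = 0.03269.
So the interval runs from 0.2108 to 0.2762.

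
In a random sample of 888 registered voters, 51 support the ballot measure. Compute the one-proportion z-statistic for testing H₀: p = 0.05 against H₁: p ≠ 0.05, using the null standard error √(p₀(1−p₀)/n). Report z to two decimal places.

With x = 51 successes in n = 888, p̂ = 0.05743.
SE₀ = √(0.05·0.95/888) = 0.007314.
z = (0.05743 − 0.05)/0.007314 = 0.00743/0.007314 = 1.02.

z = 1.02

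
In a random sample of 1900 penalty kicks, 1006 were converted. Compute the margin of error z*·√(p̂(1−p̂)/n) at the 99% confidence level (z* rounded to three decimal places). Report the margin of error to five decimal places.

Sample proportion p̂ = 1006/1900 = 0.52947.
SE = √(p̂(1−p̂)/n) = √(0.249131/1900) = 0.011451.
z* = 2.576 at the 99% level.
Margin of error = z*·SE = 2.576 × 0.011451 = 0.02950.

ME = 0.02950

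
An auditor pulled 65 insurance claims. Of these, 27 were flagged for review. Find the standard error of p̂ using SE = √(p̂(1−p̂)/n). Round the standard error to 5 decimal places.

The sample proportion is 27/65 = 0.41538.
p̂(1−p̂) = 0.41538·0.58462 = 0.242839.
Dividing by n and taking the root: √0.003735985 = 0.06112.

SE = 0.06112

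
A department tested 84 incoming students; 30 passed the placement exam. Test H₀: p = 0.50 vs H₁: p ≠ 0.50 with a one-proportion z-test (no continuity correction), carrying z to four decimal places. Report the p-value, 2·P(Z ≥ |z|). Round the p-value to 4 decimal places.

p-value = 0.0088

Sample proportion p̂ = 30/84 = 0.35714.
Under H₀, SE = √(p₀(1−p₀)/n) = √(0.50·0.50/84) = √0.002976190 = 0.054554.
Test statistic (full precision, shown to 4 dp): z = (30/84 − 0.50)/SE₀ ≈ -2.6186.
p-value = 2·P(Z ≥ |z|) with z = -2.6186 → 0.0088.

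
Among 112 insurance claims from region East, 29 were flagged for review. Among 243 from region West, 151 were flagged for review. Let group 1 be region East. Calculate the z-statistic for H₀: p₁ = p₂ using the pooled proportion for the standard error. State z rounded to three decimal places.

Sample proportions: p̂₁ = 29/112 = 0.25893 and p̂₂ = 151/243 = 0.62140.
Pooling: p̂ = 180/355 = 0.50704.
Pooled SE = √[0.2499504·0.01304380] ≈ 0.057099.
z = (p̂₁ − p̂₂)/SE = (0.25893 − 0.62140)/0.057099 = -0.36247/0.057099 = -6.348.

z = -6.348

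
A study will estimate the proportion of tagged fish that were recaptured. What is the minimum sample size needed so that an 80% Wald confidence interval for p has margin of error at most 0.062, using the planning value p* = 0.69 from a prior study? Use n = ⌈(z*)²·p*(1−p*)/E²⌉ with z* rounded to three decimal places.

The 80% critical value is z* = 1.282.
p*(1−p*) = 0.2139.
Required n before rounding: 1.643524 × 0.2139 / 0.062² = 91.454.
⌈91.454⌉ = 92.

n = 92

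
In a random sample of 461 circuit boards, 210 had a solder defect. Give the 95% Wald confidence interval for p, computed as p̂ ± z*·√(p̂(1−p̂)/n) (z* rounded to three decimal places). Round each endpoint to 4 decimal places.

(0.4101, 0.5010)

Sample proportion p̂ = 210/461 = 0.45553.
Standard error of p̂: √(0.248023/461) = √0.000538010 = 0.023195.
For 95% confidence, z* = 1.960.
Margin of error: 1.960 × 0.023195 = 0.04546.
Interval: 0.45553 ± 0.04546 → (0.4101, 0.5010).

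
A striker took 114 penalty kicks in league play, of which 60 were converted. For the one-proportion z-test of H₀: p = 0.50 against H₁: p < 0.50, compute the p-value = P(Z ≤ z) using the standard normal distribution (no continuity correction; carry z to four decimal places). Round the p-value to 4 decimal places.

p-value = 0.7129

Sample proportion p̂ = 60/114 = 0.52632.
Under H₀, SE = √(p₀(1−p₀)/n) = √(0.50·0.50/114) = √0.002192982 = 0.046829.
z = (p̂ − p₀)/SE = (60/114 − 0.50)/0.046829 ≈ 0.5620.
From the standard normal, P(Z ≤ z) = 0.7129.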